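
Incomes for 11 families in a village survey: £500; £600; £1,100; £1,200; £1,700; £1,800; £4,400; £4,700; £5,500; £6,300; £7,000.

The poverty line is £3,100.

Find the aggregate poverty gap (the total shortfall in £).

£11,700

Below z: £500, £600, £1,100, £1,200, £1,700, £1,800 (q = 6 of N = 11).
Individual gaps: 3100−500 = 2600; 3100−600 = 2500; 3100−1100 = 2000; 3100−1200 = 1900; 3100−1700 = 1400; 3100−1800 = 1300.
Aggregate gap = £11,700.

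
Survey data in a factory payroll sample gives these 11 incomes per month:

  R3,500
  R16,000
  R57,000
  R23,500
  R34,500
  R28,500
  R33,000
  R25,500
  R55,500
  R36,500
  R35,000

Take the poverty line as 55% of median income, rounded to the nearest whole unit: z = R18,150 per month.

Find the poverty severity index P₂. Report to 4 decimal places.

Incomes under z: R3,500, R16,000 (q = 2 of N = 11).
Normalized shortfalls: (18150−3500)/18150 = 0.8072; (18150−16000)/18150 = 0.1185.
Squared: 0.6515; 0.0140.
Sum = 0.665543; P₂ = 0.665543 / 11 = 0.0605.

0.0605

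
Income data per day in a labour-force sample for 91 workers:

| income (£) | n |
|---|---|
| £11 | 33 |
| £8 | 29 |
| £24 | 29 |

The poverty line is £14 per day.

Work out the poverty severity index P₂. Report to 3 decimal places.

0.075

Below the line: 29×£8, 33×£11 (q = 62 of N = 91).
Relative gaps: (14−8)/14 = 0.4286 (×29); (14−11)/14 = 0.2143 (×33).
Squared: 0.1837 (×29); 0.0459 (×33).
Sum = 6.841837; P₂ = 6.841837 / 91 = 0.075.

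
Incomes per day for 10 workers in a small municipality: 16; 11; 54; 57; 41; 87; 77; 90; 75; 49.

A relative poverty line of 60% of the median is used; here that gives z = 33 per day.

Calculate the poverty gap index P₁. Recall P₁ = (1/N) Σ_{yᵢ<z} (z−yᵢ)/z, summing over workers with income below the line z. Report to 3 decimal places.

0.118

Incomes under z: 11, 16 (q = 2 of N = 10).
Relative gaps: (33−11)/33 = 0.6667; (33−16)/33 = 0.5152.
Σ = 1.181818. Dividing by the full population N = 10 gives P₁ = 0.118.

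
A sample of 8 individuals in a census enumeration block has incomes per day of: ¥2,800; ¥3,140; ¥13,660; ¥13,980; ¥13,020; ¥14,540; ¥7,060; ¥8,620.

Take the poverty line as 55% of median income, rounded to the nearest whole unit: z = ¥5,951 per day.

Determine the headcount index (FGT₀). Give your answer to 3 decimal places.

2 of the 8 individuals have income below ¥5,951.
H = 2/8 = 0.250.

0.250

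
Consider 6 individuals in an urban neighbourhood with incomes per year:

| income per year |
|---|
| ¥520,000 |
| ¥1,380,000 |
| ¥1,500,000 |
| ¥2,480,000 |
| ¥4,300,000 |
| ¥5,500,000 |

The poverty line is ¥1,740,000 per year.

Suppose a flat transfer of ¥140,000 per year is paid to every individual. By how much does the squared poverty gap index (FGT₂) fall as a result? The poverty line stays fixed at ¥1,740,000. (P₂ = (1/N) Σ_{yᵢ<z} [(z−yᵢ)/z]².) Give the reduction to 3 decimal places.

0.025

Before: below the line — ¥520,000, ¥1,380,000, ¥1,500,000; squared poverty gap index (FGT₂) = 0.09224.
After the ¥140,000 transfer: below the line — ¥660,000, ¥1,520,000, ¥1,640,000; squared poverty gap index (FGT₂) = 0.06742.
Reduction = 0.09224 − 0.06742 = 0.025.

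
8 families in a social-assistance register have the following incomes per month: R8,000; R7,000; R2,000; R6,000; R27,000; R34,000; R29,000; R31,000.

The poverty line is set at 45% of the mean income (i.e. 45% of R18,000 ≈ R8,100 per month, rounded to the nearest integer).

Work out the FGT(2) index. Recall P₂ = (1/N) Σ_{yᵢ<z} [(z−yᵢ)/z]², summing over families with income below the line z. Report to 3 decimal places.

0.082

Poor units: R2,000, R6,000, R7,000, R8,000 (q = 4 of N = 8).
Shortfall ratios: (8100−2000)/8100 = 0.7531; (8100−6000)/8100 = 0.2593; (8100−7000)/8100 = 0.1358; (8100−8000)/8100 = 0.0123.
Squared: 0.5671; 0.0672; 0.0184; 0.0002.
Sum = 0.652949; P₂ = 0.652949 / 8 = 0.082.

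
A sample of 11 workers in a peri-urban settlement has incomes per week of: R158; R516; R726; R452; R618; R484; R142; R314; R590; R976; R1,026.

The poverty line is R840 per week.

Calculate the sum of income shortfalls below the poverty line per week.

Below the line: R142, R158, R314, R452, R484, R516, R590, R618, R726 (q = 9 of N = 11).
Individual gaps: 840−142 = 698; 840−158 = 682; 840−314 = 526; 840−452 = 388; 840−484 = 356; 840−516 = 324; 840−590 = 250; 840−618 = 222; 840−726 = 114.
Aggregate gap = R3,560.

R3,560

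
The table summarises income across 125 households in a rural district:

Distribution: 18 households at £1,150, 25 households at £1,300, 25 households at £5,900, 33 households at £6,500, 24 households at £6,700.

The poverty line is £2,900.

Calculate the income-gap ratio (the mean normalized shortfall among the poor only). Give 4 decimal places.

0.5734

Below z: 18×£1,150, 25×£1,300 (q = 43 of N = 125).
Relative gaps: 0.6034 (×18), 0.5517 (×25); sum = 24.655172.
The income-gap ratio divides by q (the poor only): 24.655172 / 43 = 0.5734.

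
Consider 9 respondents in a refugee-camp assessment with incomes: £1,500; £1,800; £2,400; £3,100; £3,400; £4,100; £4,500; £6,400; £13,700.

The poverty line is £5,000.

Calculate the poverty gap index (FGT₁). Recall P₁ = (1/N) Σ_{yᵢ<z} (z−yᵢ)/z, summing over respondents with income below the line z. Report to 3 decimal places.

0.316

Incomes under z: £1,500, £1,800, £2,400, £3,100, £3,400, £4,100, £4,500 (q = 7 of N = 9).
Gap ratios (z−y)/z: (5000−1500)/5000 = 0.7000; (5000−1800)/5000 = 0.6400; (5000−2400)/5000 = 0.5200; (5000−3100)/5000 = 0.3800; (5000−3400)/5000 = 0.3200; (5000−4100)/5000 = 0.1800; (5000−4500)/5000 = 0.1000.
Σ = 2.840000. Dividing by the full population N = 9 gives P₁ = 0.316.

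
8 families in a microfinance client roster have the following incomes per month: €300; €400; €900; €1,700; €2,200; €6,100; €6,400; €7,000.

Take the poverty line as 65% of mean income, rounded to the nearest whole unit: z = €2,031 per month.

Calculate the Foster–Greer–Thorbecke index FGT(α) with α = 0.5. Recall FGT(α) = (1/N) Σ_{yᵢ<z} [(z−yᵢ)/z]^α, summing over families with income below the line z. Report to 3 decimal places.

0.371

Below the line: €300, €400, €900, €1,700 (q = 4 of N = 8).
Relative gaps: (2031−300)/2031 = 0.8523; (2031−400)/2031 = 0.8031; (2031−900)/2031 = 0.5569; (2031−1700)/2031 = 0.1630.
Raised to α = 0.5: 0.92320; 0.89613; 0.74624; 0.40370.
Sum = 2.969264; FGT(0.5) = 2.969264 / 8 = 0.371.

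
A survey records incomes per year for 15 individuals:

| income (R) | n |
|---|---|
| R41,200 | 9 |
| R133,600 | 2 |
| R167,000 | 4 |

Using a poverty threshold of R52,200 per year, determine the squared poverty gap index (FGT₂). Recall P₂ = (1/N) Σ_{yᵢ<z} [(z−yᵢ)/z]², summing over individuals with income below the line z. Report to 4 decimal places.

Below z: 9×R41,200 (q = 9 of N = 15).
Gap ratios (z−y)/z: (52200−41200)/52200 = 0.2107 (×9).
Squared: 0.0444 (×9).
Sum = 0.399656; P₂ = 0.399656 / 15 = 0.0266.

0.0266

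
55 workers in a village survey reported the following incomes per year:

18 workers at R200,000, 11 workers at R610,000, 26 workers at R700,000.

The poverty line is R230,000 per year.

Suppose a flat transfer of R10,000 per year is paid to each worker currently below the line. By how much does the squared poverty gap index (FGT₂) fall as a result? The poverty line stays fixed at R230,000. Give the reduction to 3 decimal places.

0.003

Before: below the line — 18×R200,000; squared poverty gap index (FGT₂) = 0.00557.
After the R10,000 transfer: below the line — 18×R210,000; squared poverty gap index (FGT₂) = 0.00247.
Reduction = 0.00557 − 0.00247 = 0.003.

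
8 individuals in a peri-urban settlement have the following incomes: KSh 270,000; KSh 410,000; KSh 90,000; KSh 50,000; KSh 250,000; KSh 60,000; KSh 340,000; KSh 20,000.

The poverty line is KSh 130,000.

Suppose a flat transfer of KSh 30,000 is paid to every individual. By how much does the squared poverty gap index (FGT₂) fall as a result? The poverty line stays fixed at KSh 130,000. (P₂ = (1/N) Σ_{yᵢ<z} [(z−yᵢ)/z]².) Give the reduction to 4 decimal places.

Before: below the line — KSh 20,000, KSh 50,000, KSh 60,000, KSh 90,000; squared poverty gap index (FGT₂) = 0.184911.
After the KSh 30,000 transfer: below the line — KSh 50,000, KSh 80,000, KSh 90,000, KSh 120,000; squared poverty gap index (FGT₂) = 0.078402.
Reduction = 0.184911 − 0.078402 = 0.1065.

0.1065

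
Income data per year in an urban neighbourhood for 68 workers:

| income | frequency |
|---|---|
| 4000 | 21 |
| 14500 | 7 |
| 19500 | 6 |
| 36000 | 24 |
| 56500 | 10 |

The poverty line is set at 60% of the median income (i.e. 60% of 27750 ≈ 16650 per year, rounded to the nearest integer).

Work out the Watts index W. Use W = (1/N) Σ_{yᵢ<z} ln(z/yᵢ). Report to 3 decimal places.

0.455

Below the line: 21×4000, 7×14500 (q = 28 of N = 68).
ln(z/y) terms: ln(16650/4000) = 1.4261 (×21); ln(16650/14500) = 0.1383 (×7).
W = 30.916264 / 68 = 0.455.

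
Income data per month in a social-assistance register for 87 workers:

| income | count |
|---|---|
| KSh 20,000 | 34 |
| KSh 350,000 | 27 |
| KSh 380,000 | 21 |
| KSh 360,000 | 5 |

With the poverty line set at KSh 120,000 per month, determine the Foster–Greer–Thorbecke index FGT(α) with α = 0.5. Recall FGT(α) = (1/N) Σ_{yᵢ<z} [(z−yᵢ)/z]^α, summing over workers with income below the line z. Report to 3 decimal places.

Incomes under z: 34×KSh 20,000 (q = 34 of N = 87).
Gap ratios (z−y)/z: (120000−20000)/120000 = 0.8333 (×34).
Raised to α = 0.5: 0.91287 (×34).
Sum = 31.037612; FGT(0.5) = 31.037612 / 87 = 0.357.

0.357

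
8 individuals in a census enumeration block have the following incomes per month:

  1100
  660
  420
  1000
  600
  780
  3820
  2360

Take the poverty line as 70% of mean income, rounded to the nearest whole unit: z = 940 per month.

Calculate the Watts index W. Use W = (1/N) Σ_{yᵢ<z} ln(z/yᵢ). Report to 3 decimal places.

0.224

Below the line: 420, 600, 660, 780 (q = 4 of N = 8).
Log shortfalls: ln(940/420) = 0.8056; ln(940/600) = 0.4490; ln(940/660) = 0.3536; ln(940/780) = 0.1866.
W = 1.794801 / 8 = 0.224.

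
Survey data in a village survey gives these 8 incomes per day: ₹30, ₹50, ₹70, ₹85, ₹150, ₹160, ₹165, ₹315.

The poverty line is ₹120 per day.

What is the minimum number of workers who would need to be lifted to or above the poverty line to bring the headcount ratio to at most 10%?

Currently q = 4 of N = 8 are below the line (H = 0.500).
A headcount ratio of at most 10% allows at most ⌊0.10 × 8⌋ = 0 poor workers.
So at least 4 − 0 = 4 must be lifted.

4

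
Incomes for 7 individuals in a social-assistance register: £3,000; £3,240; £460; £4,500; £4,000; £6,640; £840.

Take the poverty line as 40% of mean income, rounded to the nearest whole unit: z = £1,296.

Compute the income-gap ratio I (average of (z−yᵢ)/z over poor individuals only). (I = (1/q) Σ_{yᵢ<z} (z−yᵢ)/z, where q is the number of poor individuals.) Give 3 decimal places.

Poor units: £460, £840 (q = 2 of N = 7).
Shortfall ratios (z−y)/z: 0.6451, 0.3519; sum = 0.996914.
The income-gap ratio divides by q (the poor only): 0.996914 / 2 = 0.498.

0.498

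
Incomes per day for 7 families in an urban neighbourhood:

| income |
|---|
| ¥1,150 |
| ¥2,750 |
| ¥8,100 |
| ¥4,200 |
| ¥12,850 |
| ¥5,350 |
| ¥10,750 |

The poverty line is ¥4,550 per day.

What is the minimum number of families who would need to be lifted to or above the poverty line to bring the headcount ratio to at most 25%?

Currently q = 3 of N = 7 are below the line (H = 0.429).
A headcount ratio of at most 25% allows at most ⌊0.25 × 7⌋ = 1 poor families.
So at least 3 − 1 = 2 must be lifted.

2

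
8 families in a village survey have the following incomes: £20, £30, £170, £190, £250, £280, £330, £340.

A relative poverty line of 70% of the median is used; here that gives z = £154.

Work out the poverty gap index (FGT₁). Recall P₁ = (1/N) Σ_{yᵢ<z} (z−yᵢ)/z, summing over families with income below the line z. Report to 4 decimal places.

Incomes under z: £20, £30 (q = 2 of N = 8).
Relative gaps: (154−20)/154 = 0.8701; (154−30)/154 = 0.8052.
Sum of shortfalls = 1.675325; P₁ averages over all N: 1.675325 / 8 = 0.2094.

0.2094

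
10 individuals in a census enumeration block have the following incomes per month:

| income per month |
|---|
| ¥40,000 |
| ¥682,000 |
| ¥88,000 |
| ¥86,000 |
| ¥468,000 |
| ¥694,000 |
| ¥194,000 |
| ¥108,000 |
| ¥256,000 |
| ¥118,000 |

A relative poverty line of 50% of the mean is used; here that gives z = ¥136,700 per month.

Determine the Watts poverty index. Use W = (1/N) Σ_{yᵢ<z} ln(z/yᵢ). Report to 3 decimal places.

0.252

Below z: ¥40,000, ¥86,000, ¥88,000, ¥108,000, ¥118,000 (q = 5 of N = 10).
Log gaps: ln(136700/40000) = 1.2289; ln(136700/86000) = 0.4634; ln(136700/88000) = 0.4405; ln(136700/108000) = 0.2357; ln(136700/118000) = 0.1471.
W = 2.515564 / 10 = 0.252.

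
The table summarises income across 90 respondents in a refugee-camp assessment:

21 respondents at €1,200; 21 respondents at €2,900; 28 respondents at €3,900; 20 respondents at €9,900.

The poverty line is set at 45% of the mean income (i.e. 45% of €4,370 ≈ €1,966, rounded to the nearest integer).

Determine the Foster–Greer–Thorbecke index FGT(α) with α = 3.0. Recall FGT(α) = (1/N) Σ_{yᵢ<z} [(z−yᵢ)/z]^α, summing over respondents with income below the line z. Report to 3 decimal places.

Poor units: 21×€1,200 (q = 21 of N = 90).
Shortfall ratios: (1966−1200)/1966 = 0.3896 (×21).
Raised to α = 3.0: 0.05915 (×21).
Sum = 1.242096; FGT(3.0) = 1.242096 / 90 = 0.014.

0.014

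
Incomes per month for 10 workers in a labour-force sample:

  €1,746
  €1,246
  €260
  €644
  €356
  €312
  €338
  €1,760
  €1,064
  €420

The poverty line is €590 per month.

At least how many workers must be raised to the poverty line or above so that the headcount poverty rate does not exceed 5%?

Currently q = 5 of N = 10 are below the line (H = 0.500).
A headcount ratio of at most 5% allows at most ⌊0.05 × 10⌋ = 0 poor workers.
So at least 5 − 0 = 5 must be lifted.

5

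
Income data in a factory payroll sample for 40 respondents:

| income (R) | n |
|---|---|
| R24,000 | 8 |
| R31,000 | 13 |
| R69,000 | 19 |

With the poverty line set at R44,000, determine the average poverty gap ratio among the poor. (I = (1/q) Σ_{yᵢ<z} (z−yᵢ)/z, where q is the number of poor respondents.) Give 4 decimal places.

Below z: 8×R24,000, 13×R31,000 (q = 21 of N = 40).
Relative gaps: 0.4545 (×8), 0.2955 (×13); sum = 7.477273.
I averages over the q = 21 poor units only: 7.477273 / 21 = 0.3561.

0.3561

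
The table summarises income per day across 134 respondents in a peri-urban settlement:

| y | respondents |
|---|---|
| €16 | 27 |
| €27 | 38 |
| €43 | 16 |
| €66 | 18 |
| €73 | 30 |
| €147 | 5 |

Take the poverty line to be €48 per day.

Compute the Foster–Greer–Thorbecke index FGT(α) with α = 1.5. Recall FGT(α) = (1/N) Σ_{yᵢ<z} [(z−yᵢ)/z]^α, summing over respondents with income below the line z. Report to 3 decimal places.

Poor units: 27×€16, 38×€27, 16×€43 (q = 81 of N = 134).
Gap ratios (z−y)/z: (48−16)/48 = 0.6667 (×27); (48−27)/48 = 0.4375 (×38); (48−43)/48 = 0.1042 (×16).
Raised to α = 1.5: 0.54433 (×27); 0.28938 (×38); 0.03362 (×16).
Sum = 26.231257; FGT(1.5) = 26.231257 / 134 = 0.196.

0.196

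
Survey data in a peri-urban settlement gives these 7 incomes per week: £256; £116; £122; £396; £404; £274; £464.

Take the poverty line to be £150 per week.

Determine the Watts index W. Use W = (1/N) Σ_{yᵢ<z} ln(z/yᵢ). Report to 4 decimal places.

Below z: £116, £122 (q = 2 of N = 7).
ln(z/y) terms: ln(150/116) = 0.2570; ln(150/122) = 0.2066.
W = 0.463659 / 7 = 0.0662.

0.0662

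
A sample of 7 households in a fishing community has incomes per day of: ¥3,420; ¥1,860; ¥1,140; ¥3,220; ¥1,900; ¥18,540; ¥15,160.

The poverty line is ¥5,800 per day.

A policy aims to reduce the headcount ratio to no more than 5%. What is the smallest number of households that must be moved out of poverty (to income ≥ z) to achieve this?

5

5 of the 7 households are poor, so H = 5/7 = 0.714.
A headcount ratio of at most 5% allows at most ⌊0.05 × 7⌋ = 0 poor households.
So at least 5 − 0 = 5 must be lifted.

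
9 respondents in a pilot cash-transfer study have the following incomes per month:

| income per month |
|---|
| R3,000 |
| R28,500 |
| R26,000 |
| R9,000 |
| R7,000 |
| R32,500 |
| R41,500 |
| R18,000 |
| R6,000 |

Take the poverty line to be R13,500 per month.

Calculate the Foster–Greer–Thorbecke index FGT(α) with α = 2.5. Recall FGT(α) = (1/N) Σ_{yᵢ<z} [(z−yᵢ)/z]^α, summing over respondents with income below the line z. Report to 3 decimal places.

Below the line: R3,000, R6,000, R7,000, R9,000 (q = 4 of N = 9).
Normalized shortfalls: (13500−3000)/13500 = 0.7778; (13500−6000)/13500 = 0.5556; (13500−7000)/13500 = 0.4815; (13500−9000)/13500 = 0.3333.
Raised to α = 2.5: 0.53351; 0.23005; 0.16086; 0.06415.
Sum = 0.988564; FGT(2.5) = 0.988564 / 9 = 0.110.

0.110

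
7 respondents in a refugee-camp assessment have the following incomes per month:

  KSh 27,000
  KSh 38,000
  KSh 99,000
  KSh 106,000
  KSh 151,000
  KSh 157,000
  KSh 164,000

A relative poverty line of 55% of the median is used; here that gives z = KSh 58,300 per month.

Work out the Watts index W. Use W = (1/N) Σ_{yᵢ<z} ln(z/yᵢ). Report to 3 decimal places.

Incomes under z: KSh 27,000, KSh 38,000 (q = 2 of N = 7).
Log gaps: ln(58300/27000) = 0.7698; ln(58300/38000) = 0.4280.
W = 1.197781 / 7 = 0.171.

0.171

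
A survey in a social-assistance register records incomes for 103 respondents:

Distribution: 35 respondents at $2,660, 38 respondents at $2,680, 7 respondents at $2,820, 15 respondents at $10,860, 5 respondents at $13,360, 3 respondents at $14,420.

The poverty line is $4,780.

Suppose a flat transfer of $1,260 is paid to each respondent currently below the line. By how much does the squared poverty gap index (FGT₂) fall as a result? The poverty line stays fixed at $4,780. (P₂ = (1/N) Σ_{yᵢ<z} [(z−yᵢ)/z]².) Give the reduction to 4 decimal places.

Before: below the line — 35×$2,660, 38×$2,680, 7×$2,820; squared poverty gap index (FGT₂) = 0.149476.
After the $1,260 transfer: below the line — 35×$3,920, 38×$3,940, 7×$4,080; squared poverty gap index (FGT₂) = 0.023850.
Reduction = 0.149476 − 0.023850 = 0.1256.

0.1256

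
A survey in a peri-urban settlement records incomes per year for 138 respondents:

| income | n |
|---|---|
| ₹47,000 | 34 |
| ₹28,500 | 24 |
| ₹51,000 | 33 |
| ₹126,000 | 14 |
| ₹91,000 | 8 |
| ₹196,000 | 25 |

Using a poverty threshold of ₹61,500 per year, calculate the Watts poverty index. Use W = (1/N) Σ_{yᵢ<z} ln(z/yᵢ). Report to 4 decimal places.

0.2448

Below z: 24×₹28,500, 34×₹47,000, 33×₹51,000 (q = 91 of N = 138).
Log gaps: ln(61500/28500) = 0.7691 (×24); ln(61500/47000) = 0.2689 (×34); ln(61500/51000) = 0.1872 (×33).
W = 33.779420 / 138 = 0.2448.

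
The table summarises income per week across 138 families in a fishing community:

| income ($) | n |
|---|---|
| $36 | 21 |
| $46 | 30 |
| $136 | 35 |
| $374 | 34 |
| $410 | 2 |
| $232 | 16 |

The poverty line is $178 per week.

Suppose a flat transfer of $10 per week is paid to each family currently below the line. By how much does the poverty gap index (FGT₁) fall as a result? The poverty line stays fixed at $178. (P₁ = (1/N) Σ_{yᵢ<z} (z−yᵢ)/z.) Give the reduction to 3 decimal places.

0.035

Before: below the line — 21×$36, 30×$46, 35×$136; poverty gap index (FGT₁) = 0.34245.
After the $10 transfer: below the line — 21×$46, 30×$56, 35×$146; poverty gap index (FGT₁) = 0.30744.
Reduction = 0.34245 − 0.30744 = 0.035.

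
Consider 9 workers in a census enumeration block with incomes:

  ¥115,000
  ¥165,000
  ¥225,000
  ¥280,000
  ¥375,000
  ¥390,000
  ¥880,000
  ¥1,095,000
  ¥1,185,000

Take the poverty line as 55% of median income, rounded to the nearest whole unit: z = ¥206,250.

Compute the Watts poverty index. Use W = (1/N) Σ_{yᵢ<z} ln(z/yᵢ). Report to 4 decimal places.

0.0897

Incomes under z: ¥115,000, ¥165,000 (q = 2 of N = 9).
Log gaps: ln(206250/115000) = 0.5842; ln(206250/165000) = 0.2231.
W = 0.807300 / 9 = 0.0897.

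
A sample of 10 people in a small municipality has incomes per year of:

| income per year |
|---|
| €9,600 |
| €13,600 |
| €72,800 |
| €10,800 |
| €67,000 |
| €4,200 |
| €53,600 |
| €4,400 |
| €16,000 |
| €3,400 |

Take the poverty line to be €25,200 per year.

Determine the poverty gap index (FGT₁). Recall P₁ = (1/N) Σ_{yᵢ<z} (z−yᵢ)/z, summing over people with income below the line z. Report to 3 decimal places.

Poor units: €3,400, €4,200, €4,400, €9,600, €10,800, €13,600, €16,000 (q = 7 of N = 10).
Gap ratios (z−y)/z: (25200−3400)/25200 = 0.8651; (25200−4200)/25200 = 0.8333; (25200−4400)/25200 = 0.8254; (25200−9600)/25200 = 0.6190; (25200−10800)/25200 = 0.5714; (25200−13600)/25200 = 0.4603; (25200−16000)/25200 = 0.3651.
Σ = 4.539683. Dividing by the full population N = 10 gives P₁ = 0.454.

0.454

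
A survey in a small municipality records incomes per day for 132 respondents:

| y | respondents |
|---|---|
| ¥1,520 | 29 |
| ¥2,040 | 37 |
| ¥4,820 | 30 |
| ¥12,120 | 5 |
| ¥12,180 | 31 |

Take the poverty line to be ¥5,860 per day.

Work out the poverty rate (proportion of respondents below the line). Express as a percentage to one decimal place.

72.7%

96 of the 132 respondents have income below ¥5,860.
H = 96/132 = 72.7%.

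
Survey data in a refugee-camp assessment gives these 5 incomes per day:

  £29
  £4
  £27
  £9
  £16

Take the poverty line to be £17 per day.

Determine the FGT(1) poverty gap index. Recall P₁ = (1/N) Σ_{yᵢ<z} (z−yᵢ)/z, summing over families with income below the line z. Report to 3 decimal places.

0.259

Below z: £4, £9, £16 (q = 3 of N = 5).
Gap ratios (z−y)/z: (17−4)/17 = 0.7647; (17−9)/17 = 0.4706; (17−16)/17 = 0.0588.
Sum of shortfalls = 1.294118; P₁ averages over all N: 1.294118 / 5 = 0.259.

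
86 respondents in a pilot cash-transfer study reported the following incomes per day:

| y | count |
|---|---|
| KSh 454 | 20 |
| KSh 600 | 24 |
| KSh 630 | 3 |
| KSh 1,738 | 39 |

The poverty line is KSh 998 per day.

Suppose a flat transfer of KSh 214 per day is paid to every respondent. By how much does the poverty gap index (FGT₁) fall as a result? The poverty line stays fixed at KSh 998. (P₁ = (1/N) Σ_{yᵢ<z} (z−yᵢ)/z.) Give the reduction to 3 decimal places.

Before: below the line — 20×KSh 454, 24×KSh 600, 3×KSh 630; poverty gap index (FGT₁) = 0.25092.
After the KSh 214 transfer: below the line — 20×KSh 668, 24×KSh 814, 3×KSh 844; poverty gap index (FGT₁) = 0.13373.
Reduction = 0.25092 − 0.13373 = 0.117.

0.117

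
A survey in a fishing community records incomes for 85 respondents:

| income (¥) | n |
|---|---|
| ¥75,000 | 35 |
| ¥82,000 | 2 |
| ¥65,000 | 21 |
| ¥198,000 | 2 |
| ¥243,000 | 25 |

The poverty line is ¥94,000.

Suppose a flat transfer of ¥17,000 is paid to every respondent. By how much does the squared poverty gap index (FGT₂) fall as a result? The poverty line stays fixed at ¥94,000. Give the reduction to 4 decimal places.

0.0365

Before: below the line — 21×¥65,000, 35×¥75,000, 2×¥82,000; squared poverty gap index (FGT₂) = 0.040721.
After the ¥17,000 transfer: below the line — 21×¥82,000, 35×¥92,000; squared poverty gap index (FGT₂) = 0.004213.
Reduction = 0.040721 − 0.004213 = 0.0365.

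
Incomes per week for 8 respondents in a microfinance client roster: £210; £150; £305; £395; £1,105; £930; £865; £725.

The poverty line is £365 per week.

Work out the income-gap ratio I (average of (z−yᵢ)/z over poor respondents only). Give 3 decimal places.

0.393

Below z: £150, £210, £305 (q = 3 of N = 8).
Shortfall ratios (z−y)/z: 0.5890, 0.4247, 0.1644; sum = 1.178082.
I averages over the q = 3 poor units only: 1.178082 / 3 = 0.393.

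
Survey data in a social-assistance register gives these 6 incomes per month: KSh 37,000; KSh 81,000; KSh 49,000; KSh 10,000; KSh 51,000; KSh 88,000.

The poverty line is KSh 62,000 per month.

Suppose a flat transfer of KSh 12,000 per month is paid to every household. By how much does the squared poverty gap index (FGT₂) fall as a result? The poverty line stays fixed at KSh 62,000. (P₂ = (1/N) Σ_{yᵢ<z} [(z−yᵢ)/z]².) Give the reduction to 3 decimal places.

Before: below the line — KSh 10,000, KSh 37,000, KSh 49,000, KSh 51,000; squared poverty gap index (FGT₂) = 0.15691.
After the KSh 12,000 transfer: below the line — KSh 22,000, KSh 49,000, KSh 61,000; squared poverty gap index (FGT₂) = 0.07674.
Reduction = 0.15691 − 0.07674 = 0.080.

0.080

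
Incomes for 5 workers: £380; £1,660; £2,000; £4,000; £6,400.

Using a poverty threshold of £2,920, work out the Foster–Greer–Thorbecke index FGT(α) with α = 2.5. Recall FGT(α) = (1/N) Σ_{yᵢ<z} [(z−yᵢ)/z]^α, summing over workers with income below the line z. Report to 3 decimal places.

Poor units: £380, £1,660, £2,000 (q = 3 of N = 5).
Shortfall ratios: (2920−380)/2920 = 0.8699; (2920−1660)/2920 = 0.4315; (2920−2000)/2920 = 0.3151.
Raised to α = 2.5: 0.70571; 0.12231; 0.05572.
Sum = 0.883744; FGT(2.5) = 0.883744 / 5 = 0.177.

0.177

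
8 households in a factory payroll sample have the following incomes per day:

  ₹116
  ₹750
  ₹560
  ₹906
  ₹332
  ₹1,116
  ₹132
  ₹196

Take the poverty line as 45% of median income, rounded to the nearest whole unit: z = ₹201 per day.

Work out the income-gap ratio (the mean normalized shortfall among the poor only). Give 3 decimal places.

Incomes under z: ₹116, ₹132, ₹196 (q = 3 of N = 8).
Shortfall ratios (z−y)/z: 0.4229, 0.3433, 0.0249; sum = 0.791045.
I averages over the q = 3 poor units only: 0.791045 / 3 = 0.264.

0.264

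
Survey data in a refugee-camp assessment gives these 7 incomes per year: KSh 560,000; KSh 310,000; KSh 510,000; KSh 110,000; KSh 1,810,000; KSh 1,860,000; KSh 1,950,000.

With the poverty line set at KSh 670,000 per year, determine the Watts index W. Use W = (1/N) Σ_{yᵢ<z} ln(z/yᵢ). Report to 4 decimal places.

Incomes under z: KSh 110,000, KSh 310,000, KSh 510,000, KSh 560,000 (q = 4 of N = 7).
Log shortfalls: ln(670000/110000) = 1.8068; ln(670000/310000) = 0.7707; ln(670000/510000) = 0.2729; ln(670000/560000) = 0.1793.
W = 3.029711 / 7 = 0.4328.

0.4328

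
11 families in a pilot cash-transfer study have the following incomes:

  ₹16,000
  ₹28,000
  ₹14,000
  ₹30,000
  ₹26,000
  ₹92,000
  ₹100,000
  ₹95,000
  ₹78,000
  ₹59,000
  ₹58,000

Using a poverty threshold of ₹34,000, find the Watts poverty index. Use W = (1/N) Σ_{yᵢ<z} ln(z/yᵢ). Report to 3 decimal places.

Below the line: ₹14,000, ₹16,000, ₹26,000, ₹28,000, ₹30,000 (q = 5 of N = 11).
Log gaps: ln(34000/14000) = 0.8873; ln(34000/16000) = 0.7538; ln(34000/26000) = 0.2683; ln(34000/28000) = 0.1942; ln(34000/30000) = 0.1252.
W = 2.228658 / 11 = 0.203.

0.203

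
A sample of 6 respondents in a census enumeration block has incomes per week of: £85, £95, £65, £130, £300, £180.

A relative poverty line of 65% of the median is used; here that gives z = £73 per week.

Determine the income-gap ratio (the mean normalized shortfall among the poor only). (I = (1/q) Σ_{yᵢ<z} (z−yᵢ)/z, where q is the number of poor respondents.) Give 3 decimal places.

Below z: £65 (q = 1 of N = 6).
Shortfall ratios (z−y)/z: 0.1096; sum = 0.109589.
I averages over the q = 1 poor units only: 0.109589 / 1 = 0.110.

0.110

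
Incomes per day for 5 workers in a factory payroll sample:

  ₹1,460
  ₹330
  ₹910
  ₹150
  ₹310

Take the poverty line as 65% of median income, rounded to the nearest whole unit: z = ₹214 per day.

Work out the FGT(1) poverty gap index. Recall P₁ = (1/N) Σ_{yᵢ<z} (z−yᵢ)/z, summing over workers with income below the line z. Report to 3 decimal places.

Incomes under z: ₹150 (q = 1 of N = 5).
Normalized shortfalls: (214−150)/214 = 0.2991.
Sum of shortfalls = 0.299065; P₁ averages over all N: 0.299065 / 5 = 0.060.

0.060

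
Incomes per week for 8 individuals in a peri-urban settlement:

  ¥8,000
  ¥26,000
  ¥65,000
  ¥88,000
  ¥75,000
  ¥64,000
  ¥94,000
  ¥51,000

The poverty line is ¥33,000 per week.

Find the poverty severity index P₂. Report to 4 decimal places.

Poor units: ¥8,000, ¥26,000 (q = 2 of N = 8).
Relative gaps: (33000−8000)/33000 = 0.7576; (33000−26000)/33000 = 0.2121.
Squared: 0.5739; 0.0450.
Sum = 0.618916; P₂ = 0.618916 / 8 = 0.0774.

0.0774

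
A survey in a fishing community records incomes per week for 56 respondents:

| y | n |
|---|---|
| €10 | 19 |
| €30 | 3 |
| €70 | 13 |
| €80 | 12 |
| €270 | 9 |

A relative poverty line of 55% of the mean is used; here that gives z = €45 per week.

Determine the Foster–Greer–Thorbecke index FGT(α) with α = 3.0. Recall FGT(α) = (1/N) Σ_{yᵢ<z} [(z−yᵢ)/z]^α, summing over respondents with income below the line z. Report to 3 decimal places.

0.162

Incomes under z: 19×€10, 3×€30 (q = 22 of N = 56).
Shortfall ratios: (45−10)/45 = 0.7778 (×19); (45−30)/45 = 0.3333 (×3).
Raised to α = 3.0: 0.47051 (×19); 0.03704 (×3).
Sum = 9.050754; FGT(3.0) = 9.050754 / 56 = 0.162.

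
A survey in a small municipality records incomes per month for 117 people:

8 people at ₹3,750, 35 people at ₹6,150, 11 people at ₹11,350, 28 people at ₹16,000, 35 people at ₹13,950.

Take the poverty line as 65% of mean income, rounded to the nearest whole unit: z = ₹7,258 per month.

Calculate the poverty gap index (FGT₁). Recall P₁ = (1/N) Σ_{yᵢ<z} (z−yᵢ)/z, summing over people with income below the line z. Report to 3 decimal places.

0.079

Poor units: 8×₹3,750, 35×₹6,150 (q = 43 of N = 117).
Relative gaps: (7258−3750)/7258 = 0.4833 (×8); (7258−6150)/7258 = 0.1527 (×35).
Σ = 9.209700. Dividing by the full population N = 117 gives P₁ = 0.079.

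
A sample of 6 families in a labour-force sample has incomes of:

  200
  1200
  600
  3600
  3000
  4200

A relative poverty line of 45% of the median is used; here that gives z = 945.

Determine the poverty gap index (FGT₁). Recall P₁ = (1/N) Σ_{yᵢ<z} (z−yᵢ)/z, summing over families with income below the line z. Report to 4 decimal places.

0.1922

Below the line: 200, 600 (q = 2 of N = 6).
Shortfall ratios: (945−200)/945 = 0.7884; (945−600)/945 = 0.3651.
Σ = 1.153439. Dividing by the full population N = 6 gives P₁ = 0.1922.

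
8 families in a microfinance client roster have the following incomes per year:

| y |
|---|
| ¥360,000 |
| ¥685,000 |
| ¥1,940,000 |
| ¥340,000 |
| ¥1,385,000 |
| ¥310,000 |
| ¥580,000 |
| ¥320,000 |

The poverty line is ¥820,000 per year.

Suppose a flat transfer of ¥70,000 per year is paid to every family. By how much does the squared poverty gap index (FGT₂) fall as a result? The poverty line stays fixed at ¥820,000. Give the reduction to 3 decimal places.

0.055

Before: below the line — ¥310,000, ¥320,000, ¥340,000, ¥360,000, ¥580,000, ¥685,000; squared poverty gap index (FGT₂) = 0.19109.
After the ¥70,000 transfer: below the line — ¥380,000, ¥390,000, ¥410,000, ¥430,000, ¥650,000, ¥755,000; squared poverty gap index (FGT₂) = 0.13605.
Reduction = 0.19109 − 0.13605 = 0.055.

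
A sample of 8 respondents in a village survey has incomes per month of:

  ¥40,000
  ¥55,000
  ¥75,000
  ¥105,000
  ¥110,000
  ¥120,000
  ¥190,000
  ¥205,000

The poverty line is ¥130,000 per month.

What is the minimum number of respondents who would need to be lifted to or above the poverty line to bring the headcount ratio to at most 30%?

6 of the 8 respondents are poor, so H = 6/8 = 0.750.
A headcount ratio of at most 30% allows at most ⌊0.30 × 8⌋ = 2 poor respondents.
So at least 6 − 2 = 4 must be lifted.

4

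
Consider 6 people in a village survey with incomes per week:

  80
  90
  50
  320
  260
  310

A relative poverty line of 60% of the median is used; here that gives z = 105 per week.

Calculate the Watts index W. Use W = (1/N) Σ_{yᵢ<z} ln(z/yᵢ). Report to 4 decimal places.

Below the line: 50, 80, 90 (q = 3 of N = 6).
Log shortfalls: ln(105/50) = 0.7419; ln(105/80) = 0.2719; ln(105/90) = 0.1542.
W = 1.168022 / 6 = 0.1947.

0.1947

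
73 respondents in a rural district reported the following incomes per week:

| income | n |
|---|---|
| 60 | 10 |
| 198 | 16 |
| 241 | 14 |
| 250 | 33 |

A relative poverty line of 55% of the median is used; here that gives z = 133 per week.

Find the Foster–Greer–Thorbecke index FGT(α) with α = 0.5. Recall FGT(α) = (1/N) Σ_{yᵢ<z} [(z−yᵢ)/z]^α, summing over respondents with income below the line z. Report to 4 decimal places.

0.1015

Incomes under z: 10×60 (q = 10 of N = 73).
Shortfall ratios: (133−60)/133 = 0.5489 (×10).
Raised to α = 0.5: 0.74086 (×10).
Sum = 7.408591; FGT(0.5) = 7.408591 / 73 = 0.1015.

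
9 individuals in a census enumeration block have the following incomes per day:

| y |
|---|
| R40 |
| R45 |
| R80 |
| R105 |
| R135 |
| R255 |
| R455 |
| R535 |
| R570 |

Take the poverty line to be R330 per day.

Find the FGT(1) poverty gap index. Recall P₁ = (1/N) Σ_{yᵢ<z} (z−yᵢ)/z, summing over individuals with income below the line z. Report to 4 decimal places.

Below the line: R40, R45, R80, R105, R135, R255 (q = 6 of N = 9).
Relative gaps: (330−40)/330 = 0.8788; (330−45)/330 = 0.8636; (330−80)/330 = 0.7576; (330−105)/330 = 0.6818; (330−135)/330 = 0.5909; (330−255)/330 = 0.2273.
Σ = 4.000000. Dividing by the full population N = 9 gives P₁ = 0.4444.

0.4444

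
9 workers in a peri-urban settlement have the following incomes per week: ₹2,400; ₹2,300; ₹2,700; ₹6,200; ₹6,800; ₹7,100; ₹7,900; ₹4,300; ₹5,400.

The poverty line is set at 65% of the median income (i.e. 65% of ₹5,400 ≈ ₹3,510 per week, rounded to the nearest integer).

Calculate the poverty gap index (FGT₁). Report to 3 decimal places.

Below the line: ₹2,300, ₹2,400, ₹2,700 (q = 3 of N = 9).
Shortfall ratios: (3510−2300)/3510 = 0.3447; (3510−2400)/3510 = 0.3162; (3510−2700)/3510 = 0.2308.
Sum of shortfalls = 0.891738; P₁ averages over all N: 0.891738 / 9 = 0.099.

0.099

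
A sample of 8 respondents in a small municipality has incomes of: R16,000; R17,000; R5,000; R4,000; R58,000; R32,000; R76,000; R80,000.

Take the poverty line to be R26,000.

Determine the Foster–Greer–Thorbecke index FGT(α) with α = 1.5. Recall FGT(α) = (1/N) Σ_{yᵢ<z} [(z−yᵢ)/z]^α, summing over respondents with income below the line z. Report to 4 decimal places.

0.2433

Poor units: R4,000, R5,000, R16,000, R17,000 (q = 4 of N = 8).
Gap ratios (z−y)/z: (26000−4000)/26000 = 0.8462; (26000−5000)/26000 = 0.8077; (26000−16000)/26000 = 0.3846; (26000−17000)/26000 = 0.3462.
Raised to α = 1.5: 0.77835; 0.72589; 0.23853; 0.20366.
Sum = 1.946423; FGT(1.5) = 1.946423 / 8 = 0.2433.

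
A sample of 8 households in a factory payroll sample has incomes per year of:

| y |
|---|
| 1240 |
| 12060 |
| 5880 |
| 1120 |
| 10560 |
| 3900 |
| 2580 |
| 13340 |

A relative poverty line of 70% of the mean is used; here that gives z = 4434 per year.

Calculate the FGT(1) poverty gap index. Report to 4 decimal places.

0.2508

Poor units: 1120, 1240, 2580, 3900 (q = 4 of N = 8).
Gap ratios (z−y)/z: (4434−1120)/4434 = 0.7474; (4434−1240)/4434 = 0.7203; (4434−2580)/4434 = 0.4181; (4434−3900)/4434 = 0.1204.
Sum of shortfalls = 2.006315; P₁ averages over all N: 2.006315 / 8 = 0.2508.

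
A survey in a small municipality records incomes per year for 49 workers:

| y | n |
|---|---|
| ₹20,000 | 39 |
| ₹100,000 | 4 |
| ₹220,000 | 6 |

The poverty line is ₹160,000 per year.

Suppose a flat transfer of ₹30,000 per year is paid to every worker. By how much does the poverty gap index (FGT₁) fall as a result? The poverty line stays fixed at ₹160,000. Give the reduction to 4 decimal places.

0.1645

Before: below the line — 39×₹20,000, 4×₹100,000; poverty gap index (FGT₁) = 0.727041.
After the ₹30,000 transfer: below the line — 39×₹50,000, 4×₹130,000; poverty gap index (FGT₁) = 0.562500.
Reduction = 0.727041 − 0.562500 = 0.1645.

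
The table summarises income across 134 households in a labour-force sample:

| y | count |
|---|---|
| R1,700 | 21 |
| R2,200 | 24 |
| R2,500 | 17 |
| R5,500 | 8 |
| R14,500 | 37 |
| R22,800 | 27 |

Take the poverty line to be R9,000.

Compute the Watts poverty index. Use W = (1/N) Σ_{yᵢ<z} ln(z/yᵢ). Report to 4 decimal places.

Below z: 21×R1,700, 24×R2,200, 17×R2,500, 8×R5,500 (q = 70 of N = 134).
ln(z/y) terms: ln(9000/1700) = 1.6666 (×21); ln(9000/2200) = 1.4088 (×24); ln(9000/2500) = 1.2809 (×17); ln(9000/5500) = 0.4925 (×8).
W = 94.524623 / 134 = 0.7054.

0.7054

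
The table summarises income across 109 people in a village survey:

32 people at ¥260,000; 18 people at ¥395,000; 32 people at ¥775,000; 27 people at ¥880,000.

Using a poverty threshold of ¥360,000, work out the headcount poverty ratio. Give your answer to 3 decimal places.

0.294

32 of the 109 people have income below ¥360,000.
H = 32/109 = 0.294.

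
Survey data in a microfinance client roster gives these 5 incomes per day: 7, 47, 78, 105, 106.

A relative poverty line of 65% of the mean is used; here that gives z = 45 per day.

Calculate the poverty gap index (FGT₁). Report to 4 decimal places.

Poor units: 7 (q = 1 of N = 5).
Gap ratios (z−y)/z: (45−7)/45 = 0.8444.
Σ = 0.844444. Dividing by the full population N = 5 gives P₁ = 0.1689.

0.1689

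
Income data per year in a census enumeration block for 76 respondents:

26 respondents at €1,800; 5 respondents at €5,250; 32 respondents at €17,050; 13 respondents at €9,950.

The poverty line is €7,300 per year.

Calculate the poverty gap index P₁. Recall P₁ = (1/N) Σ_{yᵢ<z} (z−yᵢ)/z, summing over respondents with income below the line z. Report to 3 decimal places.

Incomes under z: 26×€1,800, 5×€5,250 (q = 31 of N = 76).
Gap ratios (z−y)/z: (7300−1800)/7300 = 0.7534 (×26); (7300−5250)/7300 = 0.2808 (×5).
Σ = 20.993151. Dividing by the full population N = 76 gives P₁ = 0.276.

0.276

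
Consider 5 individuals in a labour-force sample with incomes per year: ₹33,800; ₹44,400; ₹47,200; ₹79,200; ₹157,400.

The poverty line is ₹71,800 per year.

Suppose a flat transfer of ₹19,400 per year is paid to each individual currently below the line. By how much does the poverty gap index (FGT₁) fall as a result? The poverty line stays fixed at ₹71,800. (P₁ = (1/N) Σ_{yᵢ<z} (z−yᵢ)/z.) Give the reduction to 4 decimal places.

Before: below the line — ₹33,800, ₹44,400, ₹47,200; poverty gap index (FGT₁) = 0.250696.
After the ₹19,400 transfer: below the line — ₹53,200, ₹63,800, ₹66,600; poverty gap index (FGT₁) = 0.088579.
Reduction = 0.250696 − 0.088579 = 0.1621.

0.1621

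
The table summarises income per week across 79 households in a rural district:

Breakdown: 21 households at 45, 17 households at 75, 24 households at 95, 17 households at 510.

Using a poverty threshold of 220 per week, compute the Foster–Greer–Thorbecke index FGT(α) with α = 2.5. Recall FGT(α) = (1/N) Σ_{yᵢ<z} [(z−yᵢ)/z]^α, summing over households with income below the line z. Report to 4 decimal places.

Incomes under z: 21×45, 17×75, 24×95 (q = 62 of N = 79).
Gap ratios (z−y)/z: (220−45)/220 = 0.7955 (×21); (220−75)/220 = 0.6591 (×17); (220−95)/220 = 0.5682 (×24).
Raised to α = 2.5: 0.56434 (×21); 0.35267 (×17); 0.24334 (×24).
Sum = 23.686617; FGT(2.5) = 23.686617 / 79 = 0.2998.

0.2998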